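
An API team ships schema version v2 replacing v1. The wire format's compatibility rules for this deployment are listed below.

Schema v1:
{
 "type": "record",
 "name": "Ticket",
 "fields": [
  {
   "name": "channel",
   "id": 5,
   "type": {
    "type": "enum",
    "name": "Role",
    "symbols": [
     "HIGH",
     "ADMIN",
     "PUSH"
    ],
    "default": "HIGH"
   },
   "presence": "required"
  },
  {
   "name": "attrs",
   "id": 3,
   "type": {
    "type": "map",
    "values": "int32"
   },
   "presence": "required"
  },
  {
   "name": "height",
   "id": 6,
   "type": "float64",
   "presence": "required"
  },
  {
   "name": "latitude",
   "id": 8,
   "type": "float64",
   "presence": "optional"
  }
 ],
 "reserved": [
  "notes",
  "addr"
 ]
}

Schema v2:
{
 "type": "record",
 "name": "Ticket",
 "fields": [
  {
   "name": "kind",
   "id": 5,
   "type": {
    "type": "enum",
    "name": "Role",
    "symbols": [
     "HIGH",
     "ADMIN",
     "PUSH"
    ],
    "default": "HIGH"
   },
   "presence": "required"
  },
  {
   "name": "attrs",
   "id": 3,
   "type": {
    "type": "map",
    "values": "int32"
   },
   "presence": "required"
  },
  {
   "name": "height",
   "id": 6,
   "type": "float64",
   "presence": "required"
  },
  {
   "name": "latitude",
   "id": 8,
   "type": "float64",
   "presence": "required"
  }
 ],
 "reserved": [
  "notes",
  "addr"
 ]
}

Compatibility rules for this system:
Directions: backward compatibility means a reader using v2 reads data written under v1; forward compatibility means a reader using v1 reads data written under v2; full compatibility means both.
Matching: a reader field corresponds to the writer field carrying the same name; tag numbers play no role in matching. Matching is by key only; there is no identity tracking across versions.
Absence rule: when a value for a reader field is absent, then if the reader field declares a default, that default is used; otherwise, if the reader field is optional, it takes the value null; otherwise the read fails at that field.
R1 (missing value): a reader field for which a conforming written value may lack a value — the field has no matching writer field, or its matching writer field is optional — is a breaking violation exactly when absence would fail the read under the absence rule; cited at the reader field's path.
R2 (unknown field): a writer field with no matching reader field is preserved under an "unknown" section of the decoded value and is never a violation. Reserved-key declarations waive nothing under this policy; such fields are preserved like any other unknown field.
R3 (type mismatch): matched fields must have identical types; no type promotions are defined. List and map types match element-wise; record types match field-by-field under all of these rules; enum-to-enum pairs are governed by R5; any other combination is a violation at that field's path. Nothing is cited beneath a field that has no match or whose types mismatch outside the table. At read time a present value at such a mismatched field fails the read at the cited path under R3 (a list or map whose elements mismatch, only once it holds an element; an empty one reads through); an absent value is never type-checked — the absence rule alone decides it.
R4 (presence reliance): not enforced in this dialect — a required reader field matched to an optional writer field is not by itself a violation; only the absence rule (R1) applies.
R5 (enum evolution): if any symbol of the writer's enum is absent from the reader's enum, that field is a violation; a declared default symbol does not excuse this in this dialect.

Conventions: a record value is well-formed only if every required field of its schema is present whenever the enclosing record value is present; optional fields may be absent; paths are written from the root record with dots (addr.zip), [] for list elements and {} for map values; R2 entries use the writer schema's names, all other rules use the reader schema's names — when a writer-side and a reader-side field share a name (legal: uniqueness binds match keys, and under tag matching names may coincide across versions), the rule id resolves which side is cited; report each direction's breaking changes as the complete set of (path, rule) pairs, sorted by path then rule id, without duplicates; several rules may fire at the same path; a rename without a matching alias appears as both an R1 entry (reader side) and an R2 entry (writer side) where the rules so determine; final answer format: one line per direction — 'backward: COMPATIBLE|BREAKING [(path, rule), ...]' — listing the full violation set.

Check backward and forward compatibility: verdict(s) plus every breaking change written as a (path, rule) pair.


each type pair in Ticket: writer, then reader
backward on Ticket — v2 reading data written by v1:
  no writer field matches reader kind
  attrs <- attrs (map<string, int32> -> map<string, int32>, writer required)
  height <- height (float64 -> float64, writer required)
  latitude <- latitude (float64 -> float64, writer optional)
  writer channel: unknown to reader
  rule R1 violated at kind
  rule R1 violated at latitude
  => backward verdict for Ticket: BREAKING, 2 violation(s)
forward on Ticket — v1 reading data written by v2:
  no writer field matches reader channel
  attrs <- attrs (map<string, int32> -> map<string, int32>, writer required)
  height <- height (float64 -> float64, writer required)
  latitude <- latitude (float64 -> float64, writer required)
  writer kind: unknown to reader
  rule R1 violated at channel
  => forward verdict for Ticket: BREAKING, 1 violation(s)

backward: BREAKING [(kind, R1), (latitude, R1)]; forward: BREAKING [(channel, R1)]


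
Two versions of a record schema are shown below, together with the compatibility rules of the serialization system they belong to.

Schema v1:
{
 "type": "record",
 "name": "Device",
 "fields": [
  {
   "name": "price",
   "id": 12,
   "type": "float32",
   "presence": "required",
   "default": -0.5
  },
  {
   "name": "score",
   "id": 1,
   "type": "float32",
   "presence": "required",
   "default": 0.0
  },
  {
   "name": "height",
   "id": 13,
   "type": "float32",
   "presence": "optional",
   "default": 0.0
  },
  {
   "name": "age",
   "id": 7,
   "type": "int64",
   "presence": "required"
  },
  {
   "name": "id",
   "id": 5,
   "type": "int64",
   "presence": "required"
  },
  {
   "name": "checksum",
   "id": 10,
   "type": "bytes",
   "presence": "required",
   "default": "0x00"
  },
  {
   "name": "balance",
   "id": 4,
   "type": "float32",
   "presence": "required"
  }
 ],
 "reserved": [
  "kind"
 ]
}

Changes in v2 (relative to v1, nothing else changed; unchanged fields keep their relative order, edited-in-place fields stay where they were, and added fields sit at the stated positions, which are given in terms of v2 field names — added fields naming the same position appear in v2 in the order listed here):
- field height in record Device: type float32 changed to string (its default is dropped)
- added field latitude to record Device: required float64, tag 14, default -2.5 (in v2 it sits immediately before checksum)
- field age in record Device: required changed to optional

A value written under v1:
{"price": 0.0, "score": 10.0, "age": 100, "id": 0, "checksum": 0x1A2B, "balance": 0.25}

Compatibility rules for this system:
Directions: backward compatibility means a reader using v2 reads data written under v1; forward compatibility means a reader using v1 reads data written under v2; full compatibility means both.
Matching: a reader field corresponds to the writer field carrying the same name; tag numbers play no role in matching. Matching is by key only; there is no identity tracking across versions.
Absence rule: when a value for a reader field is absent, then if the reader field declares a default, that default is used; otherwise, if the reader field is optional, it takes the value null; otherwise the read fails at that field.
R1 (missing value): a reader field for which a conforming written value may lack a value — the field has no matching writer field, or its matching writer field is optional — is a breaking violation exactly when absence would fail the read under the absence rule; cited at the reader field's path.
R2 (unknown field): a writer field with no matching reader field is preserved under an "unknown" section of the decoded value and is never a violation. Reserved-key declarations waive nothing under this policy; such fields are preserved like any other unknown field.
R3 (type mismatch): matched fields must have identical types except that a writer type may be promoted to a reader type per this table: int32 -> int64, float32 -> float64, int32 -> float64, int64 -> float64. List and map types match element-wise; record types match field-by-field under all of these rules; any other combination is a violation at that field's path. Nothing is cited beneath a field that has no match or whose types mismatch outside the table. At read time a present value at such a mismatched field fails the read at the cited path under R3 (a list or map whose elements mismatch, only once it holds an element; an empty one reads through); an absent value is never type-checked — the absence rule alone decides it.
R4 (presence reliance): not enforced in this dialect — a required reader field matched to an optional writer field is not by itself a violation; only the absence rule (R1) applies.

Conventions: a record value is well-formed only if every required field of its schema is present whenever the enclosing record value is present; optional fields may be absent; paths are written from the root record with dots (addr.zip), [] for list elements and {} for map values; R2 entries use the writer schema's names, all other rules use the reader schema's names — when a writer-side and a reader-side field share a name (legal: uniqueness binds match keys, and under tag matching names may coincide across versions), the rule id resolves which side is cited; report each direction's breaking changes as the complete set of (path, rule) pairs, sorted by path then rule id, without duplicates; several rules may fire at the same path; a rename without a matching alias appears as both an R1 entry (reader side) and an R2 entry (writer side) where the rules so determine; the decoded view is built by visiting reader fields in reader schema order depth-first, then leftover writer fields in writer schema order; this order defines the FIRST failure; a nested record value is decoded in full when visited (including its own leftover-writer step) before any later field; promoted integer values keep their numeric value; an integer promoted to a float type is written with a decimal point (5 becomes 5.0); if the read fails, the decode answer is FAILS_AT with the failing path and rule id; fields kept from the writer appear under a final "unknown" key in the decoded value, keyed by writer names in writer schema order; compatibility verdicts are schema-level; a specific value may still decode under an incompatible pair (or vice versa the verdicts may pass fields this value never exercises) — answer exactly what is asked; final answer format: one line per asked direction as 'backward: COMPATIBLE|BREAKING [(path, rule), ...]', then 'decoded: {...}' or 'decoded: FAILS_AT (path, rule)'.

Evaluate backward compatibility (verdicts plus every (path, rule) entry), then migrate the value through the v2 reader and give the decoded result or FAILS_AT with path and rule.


backward: BREAKING [(height, R3)]; decoded: {"price": 0.0, "score": 10.0, "height": null, "age": 100, "id": 0, "latitude": -2.5, "checksum": 0x1A2B, "balance": 0.25}

each type pair in Device: writer, then reader
backward pass over Device, reader schema v2, writer schema v1:
  float32 -> float32, writer required: price aligns to price
  float32 -> float32, writer required: score aligns to score
  float32 -> string, writer optional: height aligns to height
  int64 -> int64, writer required: age aligns to age
  int64 -> int64, writer required: id aligns to id
  latitude: no writer match
  bytes -> bytes, writer required: checksum aligns to checksum
  float32 -> float32, writer required: balance aligns to balance
  rule R3 violated at height
  => 1 violation(s): backward is BREAKING for Device
decode (reader v2):
  price := 0.0
  score := 10.0
  height := null (not supplied -> null)
  age := 100
  id := 0
  latitude := -2.5 (no value, default fills)
  checksum := 0x1A2B
  balance := 0.25
  => decoded: {"price": 0.0, "score": 10.0, "height": null, "age": 100, "id": 0, "latitude": -2.5, "checksum": 0x1A2B, "balance": 0.25}
remaining Device differences; none change what is asked:
  field age in record Device: required changed to optional -> affects forward compatibility only, which is not asked


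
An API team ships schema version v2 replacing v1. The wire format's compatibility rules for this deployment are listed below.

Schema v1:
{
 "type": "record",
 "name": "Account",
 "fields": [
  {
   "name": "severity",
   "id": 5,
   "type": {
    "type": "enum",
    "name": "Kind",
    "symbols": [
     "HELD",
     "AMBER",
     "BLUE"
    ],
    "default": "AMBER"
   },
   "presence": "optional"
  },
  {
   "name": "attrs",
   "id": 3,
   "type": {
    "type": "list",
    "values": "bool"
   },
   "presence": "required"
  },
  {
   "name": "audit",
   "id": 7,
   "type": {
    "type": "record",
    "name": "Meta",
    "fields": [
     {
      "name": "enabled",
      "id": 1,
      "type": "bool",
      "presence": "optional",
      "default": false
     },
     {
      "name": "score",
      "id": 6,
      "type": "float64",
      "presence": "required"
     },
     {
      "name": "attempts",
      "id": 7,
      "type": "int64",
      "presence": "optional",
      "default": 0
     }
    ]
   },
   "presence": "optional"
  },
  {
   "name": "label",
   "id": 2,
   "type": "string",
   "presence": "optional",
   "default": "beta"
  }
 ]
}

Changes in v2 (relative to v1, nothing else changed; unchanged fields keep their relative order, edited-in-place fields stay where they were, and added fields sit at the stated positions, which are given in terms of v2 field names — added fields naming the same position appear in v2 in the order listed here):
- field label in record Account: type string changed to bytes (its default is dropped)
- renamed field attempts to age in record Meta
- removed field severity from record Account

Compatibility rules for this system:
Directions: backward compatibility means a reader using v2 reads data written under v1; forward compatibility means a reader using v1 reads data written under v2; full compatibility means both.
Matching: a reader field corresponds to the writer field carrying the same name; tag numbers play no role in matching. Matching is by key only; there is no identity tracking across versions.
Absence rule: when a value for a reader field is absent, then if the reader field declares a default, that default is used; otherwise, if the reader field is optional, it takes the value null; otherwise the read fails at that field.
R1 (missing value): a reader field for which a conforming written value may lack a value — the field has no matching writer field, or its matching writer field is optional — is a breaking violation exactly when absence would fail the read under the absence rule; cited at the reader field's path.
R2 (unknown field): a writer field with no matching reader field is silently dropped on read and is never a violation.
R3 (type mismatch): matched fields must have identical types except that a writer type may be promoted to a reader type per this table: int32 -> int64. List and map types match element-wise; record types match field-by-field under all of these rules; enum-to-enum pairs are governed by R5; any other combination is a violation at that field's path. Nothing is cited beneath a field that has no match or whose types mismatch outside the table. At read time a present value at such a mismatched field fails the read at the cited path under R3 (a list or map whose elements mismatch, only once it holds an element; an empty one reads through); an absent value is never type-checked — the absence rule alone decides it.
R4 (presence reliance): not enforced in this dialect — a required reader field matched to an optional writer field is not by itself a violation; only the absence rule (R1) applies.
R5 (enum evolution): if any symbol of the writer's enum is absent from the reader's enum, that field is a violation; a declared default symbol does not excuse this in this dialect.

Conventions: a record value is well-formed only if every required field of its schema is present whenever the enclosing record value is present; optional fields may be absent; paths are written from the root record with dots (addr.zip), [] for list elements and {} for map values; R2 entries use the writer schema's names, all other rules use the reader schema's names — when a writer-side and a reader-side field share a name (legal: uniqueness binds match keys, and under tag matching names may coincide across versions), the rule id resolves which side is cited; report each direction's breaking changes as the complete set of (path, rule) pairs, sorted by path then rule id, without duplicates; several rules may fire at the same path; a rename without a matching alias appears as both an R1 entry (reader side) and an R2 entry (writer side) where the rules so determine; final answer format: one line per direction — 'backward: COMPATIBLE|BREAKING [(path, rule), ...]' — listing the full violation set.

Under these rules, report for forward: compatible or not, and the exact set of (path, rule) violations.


in Account below, arrows point writer -> reader
forward analysis of Account with v1 as reader and v2 as writer:
  severity has no writer counterpart
  attrs: paired with writer attrs (list<bool> -> list<bool>; writer required)
  audit: paired with writer audit (Meta -> Meta; writer optional)
  label: paired with writer label (bytes -> string; writer optional)
  audit.enabled: paired with writer audit.enabled (bool -> bool; writer optional)
  audit.score: paired with writer audit.score (float64 -> float64; writer required)
  audit.attempts has no writer counterpart
  leftover writer field: audit.age
  violation R3 at label
  => 1 violation(s): forward is BREAKING for Account
the rest of the Account diff is inert for this question:
  renamed field attempts to age in record Meta -> fires no rule on Account, leaving the asked answer as it is
  removed field severity from record Account -> fires no rule on Account, leaving the asked answer as it is

forward: BREAKING [(label, R3)]


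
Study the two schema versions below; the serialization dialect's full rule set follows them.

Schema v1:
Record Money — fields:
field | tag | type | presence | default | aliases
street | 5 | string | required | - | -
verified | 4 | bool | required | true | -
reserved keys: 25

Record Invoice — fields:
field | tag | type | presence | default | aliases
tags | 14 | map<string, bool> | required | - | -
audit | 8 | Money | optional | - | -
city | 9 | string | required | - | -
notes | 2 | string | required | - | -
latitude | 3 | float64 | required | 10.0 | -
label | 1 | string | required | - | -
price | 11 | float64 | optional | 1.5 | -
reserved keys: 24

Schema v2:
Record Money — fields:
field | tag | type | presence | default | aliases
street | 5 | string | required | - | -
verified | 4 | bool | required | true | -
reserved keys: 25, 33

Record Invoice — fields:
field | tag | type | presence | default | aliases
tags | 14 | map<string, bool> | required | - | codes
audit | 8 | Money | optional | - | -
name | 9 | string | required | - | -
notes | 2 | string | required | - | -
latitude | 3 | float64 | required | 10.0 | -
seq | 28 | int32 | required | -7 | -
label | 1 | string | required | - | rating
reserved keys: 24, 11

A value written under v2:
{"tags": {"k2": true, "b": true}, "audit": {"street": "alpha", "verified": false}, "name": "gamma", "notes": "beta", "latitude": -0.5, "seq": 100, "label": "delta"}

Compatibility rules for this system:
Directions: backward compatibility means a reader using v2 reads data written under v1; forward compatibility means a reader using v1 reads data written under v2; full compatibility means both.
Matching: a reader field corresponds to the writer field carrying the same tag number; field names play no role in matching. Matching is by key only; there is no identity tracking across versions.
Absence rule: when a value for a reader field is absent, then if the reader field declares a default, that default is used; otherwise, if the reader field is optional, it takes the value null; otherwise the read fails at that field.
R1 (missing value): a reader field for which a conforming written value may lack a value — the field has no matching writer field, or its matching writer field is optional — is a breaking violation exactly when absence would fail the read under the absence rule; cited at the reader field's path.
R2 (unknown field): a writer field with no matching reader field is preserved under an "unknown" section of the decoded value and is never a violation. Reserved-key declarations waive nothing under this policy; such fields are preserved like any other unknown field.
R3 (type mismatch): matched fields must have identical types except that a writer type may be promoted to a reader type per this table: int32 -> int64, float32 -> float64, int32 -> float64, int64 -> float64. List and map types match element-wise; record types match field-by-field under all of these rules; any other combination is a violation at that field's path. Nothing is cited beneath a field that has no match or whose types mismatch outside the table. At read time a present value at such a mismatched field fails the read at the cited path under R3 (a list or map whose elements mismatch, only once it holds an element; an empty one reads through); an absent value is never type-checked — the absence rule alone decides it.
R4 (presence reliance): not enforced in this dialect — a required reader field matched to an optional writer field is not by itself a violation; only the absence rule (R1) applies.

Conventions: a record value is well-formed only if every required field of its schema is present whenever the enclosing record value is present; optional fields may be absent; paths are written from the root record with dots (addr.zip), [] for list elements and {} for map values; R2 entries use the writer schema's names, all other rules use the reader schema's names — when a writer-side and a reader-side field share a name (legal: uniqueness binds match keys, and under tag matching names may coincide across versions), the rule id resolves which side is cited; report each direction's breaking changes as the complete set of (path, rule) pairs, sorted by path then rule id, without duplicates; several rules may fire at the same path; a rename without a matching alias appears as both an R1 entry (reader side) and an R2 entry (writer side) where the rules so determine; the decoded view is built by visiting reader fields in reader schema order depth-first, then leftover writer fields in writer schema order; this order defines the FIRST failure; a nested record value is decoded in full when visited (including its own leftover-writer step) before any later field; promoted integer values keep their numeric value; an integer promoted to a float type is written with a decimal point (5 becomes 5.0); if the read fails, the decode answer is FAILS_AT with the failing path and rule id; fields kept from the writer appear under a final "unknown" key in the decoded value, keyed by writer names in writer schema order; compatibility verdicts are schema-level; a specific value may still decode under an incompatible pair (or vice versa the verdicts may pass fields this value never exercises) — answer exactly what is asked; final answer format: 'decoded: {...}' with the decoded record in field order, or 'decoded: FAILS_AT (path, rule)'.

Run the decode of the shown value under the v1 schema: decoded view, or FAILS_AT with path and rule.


in Invoice below, arrows point writer -> reader
migrating the Invoice value to v1:
  tags := {"k2": true, "b": true}
  audit.street := "alpha"
  audit.verified := false
  city := "gamma" (from writer name)
  notes := "beta"
  latitude := -0.5
  label := "delta"
  price := 1.5 (missing; default applied)
  writer seq: kept under "unknown"
  => decoded: {"tags": {"k2": true, "b": true}, "audit": {"street": "alpha", "verified": false}, "city": "gamma", "notes": "beta", "latitude": -0.5, "label": "delta", "price": 1.5, "unknown": {"seq": 100}}
the other Invoice changes do not affect what is asked:
  removed field price from record Invoice (its key 11 joins the reserved list) -> triggers nothing under the printed rules; the Invoice answer is the same either way
  renamed field city to name in record Invoice -> triggers nothing under the printed rules; the Invoice answer is the same either way

decoded: {"tags": {"k2": true, "b": true}, "audit": {"street": "alpha", "verified": false}, "city": "gamma", "notes": "beta", "latitude": -0.5, "label": "delta", "price": 1.5, "unknown": {"seq": 100}}


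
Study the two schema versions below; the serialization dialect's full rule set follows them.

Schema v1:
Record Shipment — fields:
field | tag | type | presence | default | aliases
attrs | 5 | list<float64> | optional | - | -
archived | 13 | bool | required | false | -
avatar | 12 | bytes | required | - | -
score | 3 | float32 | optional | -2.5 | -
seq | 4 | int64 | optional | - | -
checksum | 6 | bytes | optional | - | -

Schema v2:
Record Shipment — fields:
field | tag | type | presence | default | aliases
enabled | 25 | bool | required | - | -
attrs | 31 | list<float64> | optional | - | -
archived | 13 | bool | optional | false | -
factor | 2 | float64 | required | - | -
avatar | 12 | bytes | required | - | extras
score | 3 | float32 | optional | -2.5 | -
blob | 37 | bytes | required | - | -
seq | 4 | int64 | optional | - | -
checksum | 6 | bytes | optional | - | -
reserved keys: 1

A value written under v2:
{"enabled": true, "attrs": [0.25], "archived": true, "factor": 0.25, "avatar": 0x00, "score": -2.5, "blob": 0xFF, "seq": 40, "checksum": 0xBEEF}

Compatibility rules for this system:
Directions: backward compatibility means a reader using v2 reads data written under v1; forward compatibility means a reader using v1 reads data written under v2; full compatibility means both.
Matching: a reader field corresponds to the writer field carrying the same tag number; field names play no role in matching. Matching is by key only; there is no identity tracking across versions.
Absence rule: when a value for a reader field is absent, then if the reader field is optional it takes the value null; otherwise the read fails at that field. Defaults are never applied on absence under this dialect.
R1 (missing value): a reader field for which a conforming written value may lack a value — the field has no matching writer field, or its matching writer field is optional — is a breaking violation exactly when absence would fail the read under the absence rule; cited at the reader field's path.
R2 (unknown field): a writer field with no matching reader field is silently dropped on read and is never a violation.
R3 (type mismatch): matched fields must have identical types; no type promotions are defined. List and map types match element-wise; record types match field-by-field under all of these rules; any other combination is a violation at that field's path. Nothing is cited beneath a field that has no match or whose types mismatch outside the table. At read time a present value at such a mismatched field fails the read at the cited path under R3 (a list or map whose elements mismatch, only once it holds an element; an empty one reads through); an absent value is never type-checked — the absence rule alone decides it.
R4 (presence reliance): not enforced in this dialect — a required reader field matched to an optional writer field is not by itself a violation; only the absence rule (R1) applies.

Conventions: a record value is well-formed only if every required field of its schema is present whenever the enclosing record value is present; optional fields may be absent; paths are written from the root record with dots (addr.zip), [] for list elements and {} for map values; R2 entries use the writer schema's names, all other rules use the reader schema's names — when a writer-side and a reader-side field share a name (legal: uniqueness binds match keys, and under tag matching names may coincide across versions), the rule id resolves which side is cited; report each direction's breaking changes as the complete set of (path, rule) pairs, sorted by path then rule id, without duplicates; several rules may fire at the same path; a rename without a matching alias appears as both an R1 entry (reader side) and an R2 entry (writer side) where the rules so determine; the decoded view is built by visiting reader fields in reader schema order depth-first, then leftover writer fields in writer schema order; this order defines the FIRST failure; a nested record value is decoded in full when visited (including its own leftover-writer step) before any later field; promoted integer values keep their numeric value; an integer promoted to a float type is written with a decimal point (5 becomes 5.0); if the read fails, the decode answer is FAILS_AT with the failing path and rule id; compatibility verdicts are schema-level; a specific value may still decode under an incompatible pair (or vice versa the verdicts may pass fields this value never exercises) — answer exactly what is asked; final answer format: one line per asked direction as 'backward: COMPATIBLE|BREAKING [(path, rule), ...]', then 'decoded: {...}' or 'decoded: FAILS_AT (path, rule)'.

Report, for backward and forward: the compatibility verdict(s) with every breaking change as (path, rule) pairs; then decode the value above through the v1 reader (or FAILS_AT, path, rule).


backward: BREAKING [(blob, R1), (enabled, R1), (factor, R1)]; forward: BREAKING [(archived, R1)]; decoded: {"attrs": null, "archived": true, "avatar": 0x00, "score": -2.5, "seq": 40, "checksum": 0xBEEF}

arrows below run writer -> reader for Shipment
backward analysis of Shipment with v2 as reader and v1 as writer:
  enabled: no writer-side match
  attrs: no writer-side match
  archived: paired with writer archived (bool -> bool; writer required)
  factor: no writer-side match
  avatar: paired with writer avatar (bytes -> bytes; writer required)
  score: paired with writer score (float32 -> float32; writer optional)
  blob: no writer-side match
  seq: paired with writer seq (int64 -> int64; writer optional)
  checksum: paired with writer checksum (bytes -> bytes; writer optional)
  attrs (writer side), unknown to reader
  breaking: (blob, R1)
  breaking: (enabled, R1)
  breaking: (factor, R1)
  backward on Shipment therefore BREAKING (3)
forward analysis of Shipment with v1 as reader and v2 as writer:
  attrs: no writer-side match
  archived: paired with writer archived (bool -> bool; writer optional)
  avatar: paired with writer avatar (bytes -> bytes; writer required)
  score: paired with writer score (float32 -> float32; writer optional)
  seq: paired with writer seq (int64 -> int64; writer optional)
  checksum: paired with writer checksum (bytes -> bytes; writer optional)
  enabled (writer side), unknown to reader
  attrs (writer side), unknown to reader
  factor (writer side), unknown to reader
  blob (writer side), unknown to reader
  breaking: (archived, R1)
  forward on Shipment therefore BREAKING (1)
decode walk for Shipment under reader schema v1:
  attrs := null (not supplied -> null)
  archived := true
  avatar := 0x00
  score := -2.5
  seq := 40
  checksum := 0xBEEF
  writer enabled: unmatched, discarded
  writer attrs: unmatched, discarded
  writer factor: unmatched, discarded
  writer blob: unmatched, discarded
  => decoded: {"attrs": null, "archived": true, "avatar": 0x00, "score": -2.5, "seq": 40, "checksum": 0xBEEF}


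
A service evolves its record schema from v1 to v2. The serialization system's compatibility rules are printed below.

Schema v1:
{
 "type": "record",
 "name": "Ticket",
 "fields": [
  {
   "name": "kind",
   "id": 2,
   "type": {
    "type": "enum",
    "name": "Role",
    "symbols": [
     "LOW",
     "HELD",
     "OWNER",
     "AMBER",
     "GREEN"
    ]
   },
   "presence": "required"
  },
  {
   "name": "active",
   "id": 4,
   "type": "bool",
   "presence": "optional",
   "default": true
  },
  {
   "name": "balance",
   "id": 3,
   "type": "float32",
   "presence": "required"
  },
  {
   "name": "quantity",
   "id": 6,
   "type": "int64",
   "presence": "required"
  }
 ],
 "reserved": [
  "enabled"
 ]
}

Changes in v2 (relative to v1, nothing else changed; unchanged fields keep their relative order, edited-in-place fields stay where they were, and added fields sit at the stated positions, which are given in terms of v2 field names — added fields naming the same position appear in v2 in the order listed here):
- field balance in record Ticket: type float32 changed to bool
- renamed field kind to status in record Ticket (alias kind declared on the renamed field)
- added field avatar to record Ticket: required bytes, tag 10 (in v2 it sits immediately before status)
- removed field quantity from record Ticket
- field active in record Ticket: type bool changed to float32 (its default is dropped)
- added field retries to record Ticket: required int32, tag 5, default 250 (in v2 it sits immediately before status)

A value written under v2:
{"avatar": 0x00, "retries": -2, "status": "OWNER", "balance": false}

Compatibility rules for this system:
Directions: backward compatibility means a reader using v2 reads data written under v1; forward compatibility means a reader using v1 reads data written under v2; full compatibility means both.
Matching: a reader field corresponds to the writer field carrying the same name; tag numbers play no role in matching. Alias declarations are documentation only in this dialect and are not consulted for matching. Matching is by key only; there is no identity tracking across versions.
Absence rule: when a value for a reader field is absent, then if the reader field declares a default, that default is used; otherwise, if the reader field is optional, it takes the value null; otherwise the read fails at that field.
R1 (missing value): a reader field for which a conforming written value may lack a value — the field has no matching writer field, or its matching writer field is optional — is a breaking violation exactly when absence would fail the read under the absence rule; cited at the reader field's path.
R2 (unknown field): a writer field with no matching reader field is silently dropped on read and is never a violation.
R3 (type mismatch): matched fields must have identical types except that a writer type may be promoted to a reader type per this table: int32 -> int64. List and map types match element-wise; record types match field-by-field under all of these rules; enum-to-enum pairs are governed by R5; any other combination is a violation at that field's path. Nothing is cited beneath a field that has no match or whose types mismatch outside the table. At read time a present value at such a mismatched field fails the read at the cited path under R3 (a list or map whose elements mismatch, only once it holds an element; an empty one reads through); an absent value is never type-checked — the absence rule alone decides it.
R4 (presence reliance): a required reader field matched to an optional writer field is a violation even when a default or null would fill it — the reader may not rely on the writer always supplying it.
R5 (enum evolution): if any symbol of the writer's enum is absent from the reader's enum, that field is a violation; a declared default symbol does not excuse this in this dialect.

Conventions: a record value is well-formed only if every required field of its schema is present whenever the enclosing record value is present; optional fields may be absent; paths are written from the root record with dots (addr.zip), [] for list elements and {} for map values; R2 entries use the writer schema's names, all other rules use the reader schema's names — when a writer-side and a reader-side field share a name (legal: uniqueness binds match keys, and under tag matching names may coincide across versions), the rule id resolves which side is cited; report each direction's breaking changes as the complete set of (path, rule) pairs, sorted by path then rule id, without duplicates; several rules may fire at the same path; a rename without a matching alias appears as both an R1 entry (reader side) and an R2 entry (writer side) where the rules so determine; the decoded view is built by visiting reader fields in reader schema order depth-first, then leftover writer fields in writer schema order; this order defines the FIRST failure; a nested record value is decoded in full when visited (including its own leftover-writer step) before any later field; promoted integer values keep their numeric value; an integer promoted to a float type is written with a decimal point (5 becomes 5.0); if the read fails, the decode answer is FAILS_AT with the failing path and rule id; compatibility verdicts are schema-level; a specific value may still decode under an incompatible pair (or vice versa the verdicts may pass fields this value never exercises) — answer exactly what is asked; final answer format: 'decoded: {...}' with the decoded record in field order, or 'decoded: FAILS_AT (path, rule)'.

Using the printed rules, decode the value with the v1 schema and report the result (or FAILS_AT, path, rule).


decoded: FAILS_AT (kind, R1)

arrows below run writer -> reader for Ticket
decode walk for Ticket under reader schema v1:
  read fails at kind under R1 (no fill)
  => FAILS_AT (kind, R1)
diffs on Ticket not affecting the asked answer:
  field balance in record Ticket: type float32 changed to bool -> shifts the Ticket verdicts, not this decode
  added field avatar to record Ticket: required bytes, tag 10 (in v2 it sits immediately before status) -> shifts the Ticket verdicts, not this decode
  removed field quantity from record Ticket -> shifts the Ticket verdicts, not this decode
  field active in record Ticket: type bool changed to float32 (its default is dropped) -> shifts the Ticket verdicts, not this decode
  added field retries to record Ticket: required int32, tag 5, default 250 (in v2 it sits immediately before status) -> fires no rule on Ticket under this dialect and leaves the result unchanged


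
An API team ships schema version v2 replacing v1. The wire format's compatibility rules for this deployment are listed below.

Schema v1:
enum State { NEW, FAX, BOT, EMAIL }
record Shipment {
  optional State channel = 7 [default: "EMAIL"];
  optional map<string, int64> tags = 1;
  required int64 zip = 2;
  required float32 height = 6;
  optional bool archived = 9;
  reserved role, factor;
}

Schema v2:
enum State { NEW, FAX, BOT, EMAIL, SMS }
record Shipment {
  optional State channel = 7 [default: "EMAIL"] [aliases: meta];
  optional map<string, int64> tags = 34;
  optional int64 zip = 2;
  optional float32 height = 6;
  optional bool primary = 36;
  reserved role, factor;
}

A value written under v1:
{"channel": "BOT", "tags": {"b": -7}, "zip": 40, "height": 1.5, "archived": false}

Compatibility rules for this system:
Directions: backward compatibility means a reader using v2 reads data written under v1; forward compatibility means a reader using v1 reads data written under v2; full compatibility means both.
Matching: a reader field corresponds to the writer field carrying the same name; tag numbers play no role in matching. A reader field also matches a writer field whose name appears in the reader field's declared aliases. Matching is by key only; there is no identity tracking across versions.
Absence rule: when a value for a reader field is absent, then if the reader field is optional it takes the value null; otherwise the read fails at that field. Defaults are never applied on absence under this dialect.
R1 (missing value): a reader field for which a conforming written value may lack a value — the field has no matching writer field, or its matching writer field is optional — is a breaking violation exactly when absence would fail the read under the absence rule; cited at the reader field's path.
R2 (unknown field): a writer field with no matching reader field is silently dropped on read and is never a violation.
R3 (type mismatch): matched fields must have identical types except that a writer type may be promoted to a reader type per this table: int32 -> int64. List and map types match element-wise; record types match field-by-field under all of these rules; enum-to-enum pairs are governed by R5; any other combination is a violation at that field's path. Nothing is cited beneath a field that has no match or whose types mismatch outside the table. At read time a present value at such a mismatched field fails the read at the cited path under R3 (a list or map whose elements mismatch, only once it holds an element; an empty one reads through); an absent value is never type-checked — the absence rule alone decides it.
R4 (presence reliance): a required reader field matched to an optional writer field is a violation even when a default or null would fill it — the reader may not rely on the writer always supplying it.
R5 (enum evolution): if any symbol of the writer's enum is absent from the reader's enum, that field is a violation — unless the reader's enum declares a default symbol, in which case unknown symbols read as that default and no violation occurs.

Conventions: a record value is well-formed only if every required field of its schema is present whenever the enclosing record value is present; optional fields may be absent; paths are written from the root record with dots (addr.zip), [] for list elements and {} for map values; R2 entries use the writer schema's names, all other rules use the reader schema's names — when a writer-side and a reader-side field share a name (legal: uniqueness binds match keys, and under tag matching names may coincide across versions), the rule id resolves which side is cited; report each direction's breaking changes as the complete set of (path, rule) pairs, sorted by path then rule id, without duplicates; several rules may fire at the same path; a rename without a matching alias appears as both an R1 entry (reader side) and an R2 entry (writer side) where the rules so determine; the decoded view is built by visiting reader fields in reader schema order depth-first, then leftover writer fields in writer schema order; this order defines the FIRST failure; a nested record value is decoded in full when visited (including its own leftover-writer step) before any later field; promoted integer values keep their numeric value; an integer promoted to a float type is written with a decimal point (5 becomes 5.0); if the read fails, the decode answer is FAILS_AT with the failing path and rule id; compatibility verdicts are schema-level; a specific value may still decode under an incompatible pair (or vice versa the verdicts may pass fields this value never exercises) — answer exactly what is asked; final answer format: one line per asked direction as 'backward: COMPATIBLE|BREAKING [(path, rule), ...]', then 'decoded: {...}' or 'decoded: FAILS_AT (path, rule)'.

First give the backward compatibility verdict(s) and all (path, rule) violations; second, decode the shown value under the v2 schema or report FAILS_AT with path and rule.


the writer's type comes first in each Shipment pair
backward on Shipment — v2 reading data written by v1:
  State -> State, writer optional: channel aligns to channel
  map<string, int64> -> map<string, int64>, writer optional: tags aligns to tags
  int64 -> int64, writer required: zip aligns to zip
  float32 -> float32, writer required: height aligns to height
  primary has no writer counterpart
  leftover writer field: archived
  => backward: COMPATIBLE
decoding the Shipment value with the v2 reader:
  channel := "BOT"
  tags := {"b": -7}
  zip := 40
  height := 1.5
  primary := null (not supplied -> null)
  writer archived: unmatched, discarded
  => decoded: {"channel": "BOT", "tags": {"b": -7}, "zip": 40, "height": 1.5, "primary": null}
remaining Shipment differences; none change what is asked:
  field tags in record Shipment: tag 1 changed to 34 -> fires no rule on Shipment, leaving the asked answer as it is
  enum State (field channel in record Shipment): symbol SMS added -> affects forward compatibility only, which is not asked
  field height in record Shipment: required changed to optional -> affects forward compatibility only, which is not asked
  field zip in record Shipment: required changed to optional -> affects forward compatibility only, which is not asked

backward: COMPATIBLE []; decoded: {"channel": "BOT", "tags": {"b": -7}, "zip": 40, "height": 1.5, "primary": null}
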